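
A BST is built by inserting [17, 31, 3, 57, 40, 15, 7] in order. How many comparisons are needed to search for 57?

Search path for 57: 17 -> 31 -> 57
Found: True
Comparisons: 3


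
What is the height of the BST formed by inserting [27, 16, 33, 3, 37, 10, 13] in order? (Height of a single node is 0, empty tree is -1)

Insertion order: [27, 16, 33, 3, 37, 10, 13]
Tree (level-order array): [27, 16, 33, 3, None, None, 37, None, 10, None, None, None, 13]
Compute height bottom-up (empty subtree = -1):
  height(13) = 1 + max(-1, -1) = 0
  height(10) = 1 + max(-1, 0) = 1
  height(3) = 1 + max(-1, 1) = 2
  height(16) = 1 + max(2, -1) = 3
  height(37) = 1 + max(-1, -1) = 0
  height(33) = 1 + max(-1, 0) = 1
  height(27) = 1 + max(3, 1) = 4
Height = 4


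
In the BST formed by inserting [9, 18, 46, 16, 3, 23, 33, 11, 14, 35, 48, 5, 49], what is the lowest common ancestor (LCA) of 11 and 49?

Tree insertion order: [9, 18, 46, 16, 3, 23, 33, 11, 14, 35, 48, 5, 49]
Tree (level-order array): [9, 3, 18, None, 5, 16, 46, None, None, 11, None, 23, 48, None, 14, None, 33, None, 49, None, None, None, 35]
In a BST, the LCA of p=11, q=49 is the first node v on the
root-to-leaf path with p <= v <= q (go left if both < v, right if both > v).
Walk from root:
  at 9: both 11 and 49 > 9, go right
  at 18: 11 <= 18 <= 49, this is the LCA
LCA = 18


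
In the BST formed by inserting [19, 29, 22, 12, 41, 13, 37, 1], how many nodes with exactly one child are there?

Tree built from: [19, 29, 22, 12, 41, 13, 37, 1]
Tree (level-order array): [19, 12, 29, 1, 13, 22, 41, None, None, None, None, None, None, 37]
Rule: These are nodes with exactly 1 non-null child.
Per-node child counts:
  node 19: 2 child(ren)
  node 12: 2 child(ren)
  node 1: 0 child(ren)
  node 13: 0 child(ren)
  node 29: 2 child(ren)
  node 22: 0 child(ren)
  node 41: 1 child(ren)
  node 37: 0 child(ren)
Matching nodes: [41]
Count of nodes with exactly one child: 1


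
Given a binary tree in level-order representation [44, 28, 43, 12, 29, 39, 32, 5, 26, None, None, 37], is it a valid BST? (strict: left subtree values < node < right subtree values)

Level-order array: [44, 28, 43, 12, 29, 39, 32, 5, 26, None, None, 37]
Validate using subtree bounds (lo, hi): at each node, require lo < value < hi,
then recurse left with hi=value and right with lo=value.
Preorder trace (stopping at first violation):
  at node 44 with bounds (-inf, +inf): OK
  at node 28 with bounds (-inf, 44): OK
  at node 12 with bounds (-inf, 28): OK
  at node 5 with bounds (-inf, 12): OK
  at node 26 with bounds (12, 28): OK
  at node 29 with bounds (28, 44): OK
  at node 43 with bounds (44, +inf): VIOLATION
Node 43 violates its bound: not (44 < 43 < +inf).
Result: Not a valid BST


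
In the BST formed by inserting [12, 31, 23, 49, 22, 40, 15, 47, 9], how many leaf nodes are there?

Tree built from: [12, 31, 23, 49, 22, 40, 15, 47, 9]
Tree (level-order array): [12, 9, 31, None, None, 23, 49, 22, None, 40, None, 15, None, None, 47]
Rule: A leaf has 0 children.
Per-node child counts:
  node 12: 2 child(ren)
  node 9: 0 child(ren)
  node 31: 2 child(ren)
  node 23: 1 child(ren)
  node 22: 1 child(ren)
  node 15: 0 child(ren)
  node 49: 1 child(ren)
  node 40: 1 child(ren)
  node 47: 0 child(ren)
Matching nodes: [9, 15, 47]
Count of leaf nodes: 3


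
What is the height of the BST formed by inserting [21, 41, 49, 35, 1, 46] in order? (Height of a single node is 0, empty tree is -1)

Insertion order: [21, 41, 49, 35, 1, 46]
Tree (level-order array): [21, 1, 41, None, None, 35, 49, None, None, 46]
Compute height bottom-up (empty subtree = -1):
  height(1) = 1 + max(-1, -1) = 0
  height(35) = 1 + max(-1, -1) = 0
  height(46) = 1 + max(-1, -1) = 0
  height(49) = 1 + max(0, -1) = 1
  height(41) = 1 + max(0, 1) = 2
  height(21) = 1 + max(0, 2) = 3
Height = 3


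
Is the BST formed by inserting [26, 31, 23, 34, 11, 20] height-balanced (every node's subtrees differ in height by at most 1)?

Tree (level-order array): [26, 23, 31, 11, None, None, 34, None, 20]
Definition: a tree is height-balanced if, at every node, |h(left) - h(right)| <= 1 (empty subtree has height -1).
Bottom-up per-node check:
  node 20: h_left=-1, h_right=-1, diff=0 [OK], height=0
  node 11: h_left=-1, h_right=0, diff=1 [OK], height=1
  node 23: h_left=1, h_right=-1, diff=2 [FAIL (|1--1|=2 > 1)], height=2
  node 34: h_left=-1, h_right=-1, diff=0 [OK], height=0
  node 31: h_left=-1, h_right=0, diff=1 [OK], height=1
  node 26: h_left=2, h_right=1, diff=1 [OK], height=3
Node 23 violates the condition: |1 - -1| = 2 > 1.
Result: Not balanced


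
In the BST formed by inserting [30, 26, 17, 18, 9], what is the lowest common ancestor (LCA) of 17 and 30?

Tree insertion order: [30, 26, 17, 18, 9]
Tree (level-order array): [30, 26, None, 17, None, 9, 18]
In a BST, the LCA of p=17, q=30 is the first node v on the
root-to-leaf path with p <= v <= q (go left if both < v, right if both > v).
Walk from root:
  at 30: 17 <= 30 <= 30, this is the LCA
LCA = 30


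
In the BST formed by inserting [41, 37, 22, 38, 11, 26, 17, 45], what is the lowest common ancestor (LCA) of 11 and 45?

Tree insertion order: [41, 37, 22, 38, 11, 26, 17, 45]
Tree (level-order array): [41, 37, 45, 22, 38, None, None, 11, 26, None, None, None, 17]
In a BST, the LCA of p=11, q=45 is the first node v on the
root-to-leaf path with p <= v <= q (go left if both < v, right if both > v).
Walk from root:
  at 41: 11 <= 41 <= 45, this is the LCA
LCA = 41


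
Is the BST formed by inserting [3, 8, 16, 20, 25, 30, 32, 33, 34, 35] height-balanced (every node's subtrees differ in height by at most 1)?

Tree (level-order array): [3, None, 8, None, 16, None, 20, None, 25, None, 30, None, 32, None, 33, None, 34, None, 35]
Definition: a tree is height-balanced if, at every node, |h(left) - h(right)| <= 1 (empty subtree has height -1).
Bottom-up per-node check:
  node 35: h_left=-1, h_right=-1, diff=0 [OK], height=0
  node 34: h_left=-1, h_right=0, diff=1 [OK], height=1
  node 33: h_left=-1, h_right=1, diff=2 [FAIL (|-1-1|=2 > 1)], height=2
  node 32: h_left=-1, h_right=2, diff=3 [FAIL (|-1-2|=3 > 1)], height=3
  node 30: h_left=-1, h_right=3, diff=4 [FAIL (|-1-3|=4 > 1)], height=4
  node 25: h_left=-1, h_right=4, diff=5 [FAIL (|-1-4|=5 > 1)], height=5
  node 20: h_left=-1, h_right=5, diff=6 [FAIL (|-1-5|=6 > 1)], height=6
  node 16: h_left=-1, h_right=6, diff=7 [FAIL (|-1-6|=7 > 1)], height=7
  node 8: h_left=-1, h_right=7, diff=8 [FAIL (|-1-7|=8 > 1)], height=8
  node 3: h_left=-1, h_right=8, diff=9 [FAIL (|-1-8|=9 > 1)], height=9
Node 33 violates the condition: |-1 - 1| = 2 > 1.
Result: Not balanced


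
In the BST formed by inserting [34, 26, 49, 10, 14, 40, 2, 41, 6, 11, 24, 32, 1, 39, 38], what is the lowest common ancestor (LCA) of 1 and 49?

Tree insertion order: [34, 26, 49, 10, 14, 40, 2, 41, 6, 11, 24, 32, 1, 39, 38]
Tree (level-order array): [34, 26, 49, 10, 32, 40, None, 2, 14, None, None, 39, 41, 1, 6, 11, 24, 38]
In a BST, the LCA of p=1, q=49 is the first node v on the
root-to-leaf path with p <= v <= q (go left if both < v, right if both > v).
Walk from root:
  at 34: 1 <= 34 <= 49, this is the LCA
LCA = 34


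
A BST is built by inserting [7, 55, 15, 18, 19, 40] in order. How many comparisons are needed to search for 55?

Search path for 55: 7 -> 55
Found: True
Comparisons: 2


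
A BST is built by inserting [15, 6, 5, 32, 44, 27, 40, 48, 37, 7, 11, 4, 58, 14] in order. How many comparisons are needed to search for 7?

Search path for 7: 15 -> 6 -> 7
Found: True
Comparisons: 3


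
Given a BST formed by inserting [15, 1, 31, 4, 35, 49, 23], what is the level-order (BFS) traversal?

Tree insertion order: [15, 1, 31, 4, 35, 49, 23]
Tree (level-order array): [15, 1, 31, None, 4, 23, 35, None, None, None, None, None, 49]
BFS from the root, enqueuing left then right child of each popped node:
  queue [15] -> pop 15, enqueue [1, 31], visited so far: [15]
  queue [1, 31] -> pop 1, enqueue [4], visited so far: [15, 1]
  queue [31, 4] -> pop 31, enqueue [23, 35], visited so far: [15, 1, 31]
  queue [4, 23, 35] -> pop 4, enqueue [none], visited so far: [15, 1, 31, 4]
  queue [23, 35] -> pop 23, enqueue [none], visited so far: [15, 1, 31, 4, 23]
  queue [35] -> pop 35, enqueue [49], visited so far: [15, 1, 31, 4, 23, 35]
  queue [49] -> pop 49, enqueue [none], visited so far: [15, 1, 31, 4, 23, 35, 49]
Result: [15, 1, 31, 4, 23, 35, 49]


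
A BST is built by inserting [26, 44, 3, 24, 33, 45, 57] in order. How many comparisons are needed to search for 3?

Search path for 3: 26 -> 3
Found: True
Comparisons: 2


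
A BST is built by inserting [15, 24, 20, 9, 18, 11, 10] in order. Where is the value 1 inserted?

Starting tree (level order): [15, 9, 24, None, 11, 20, None, 10, None, 18]
Insertion path: 15 -> 9
Result: insert 1 as left child of 9
Final tree (level order): [15, 9, 24, 1, 11, 20, None, None, None, 10, None, 18]


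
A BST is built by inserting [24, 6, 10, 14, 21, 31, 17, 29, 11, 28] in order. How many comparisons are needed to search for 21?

Search path for 21: 24 -> 6 -> 10 -> 14 -> 21
Found: True
Comparisons: 5


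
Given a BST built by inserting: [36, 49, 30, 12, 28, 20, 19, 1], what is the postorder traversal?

Tree insertion order: [36, 49, 30, 12, 28, 20, 19, 1]
Tree (level-order array): [36, 30, 49, 12, None, None, None, 1, 28, None, None, 20, None, 19]
Postorder traversal: [1, 19, 20, 28, 12, 30, 49, 36]


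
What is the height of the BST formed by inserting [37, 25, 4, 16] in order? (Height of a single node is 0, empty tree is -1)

Insertion order: [37, 25, 4, 16]
Tree (level-order array): [37, 25, None, 4, None, None, 16]
Compute height bottom-up (empty subtree = -1):
  height(16) = 1 + max(-1, -1) = 0
  height(4) = 1 + max(-1, 0) = 1
  height(25) = 1 + max(1, -1) = 2
  height(37) = 1 + max(2, -1) = 3
Height = 3


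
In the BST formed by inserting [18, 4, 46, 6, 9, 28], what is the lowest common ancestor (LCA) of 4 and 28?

Tree insertion order: [18, 4, 46, 6, 9, 28]
Tree (level-order array): [18, 4, 46, None, 6, 28, None, None, 9]
In a BST, the LCA of p=4, q=28 is the first node v on the
root-to-leaf path with p <= v <= q (go left if both < v, right if both > v).
Walk from root:
  at 18: 4 <= 18 <= 28, this is the LCA
LCA = 18


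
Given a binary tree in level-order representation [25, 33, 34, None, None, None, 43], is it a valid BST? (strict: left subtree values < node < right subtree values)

Level-order array: [25, 33, 34, None, None, None, 43]
Validate using subtree bounds (lo, hi): at each node, require lo < value < hi,
then recurse left with hi=value and right with lo=value.
Preorder trace (stopping at first violation):
  at node 25 with bounds (-inf, +inf): OK
  at node 33 with bounds (-inf, 25): VIOLATION
Node 33 violates its bound: not (-inf < 33 < 25).
Result: Not a valid BST


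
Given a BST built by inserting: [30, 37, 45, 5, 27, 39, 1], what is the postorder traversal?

Tree insertion order: [30, 37, 45, 5, 27, 39, 1]
Tree (level-order array): [30, 5, 37, 1, 27, None, 45, None, None, None, None, 39]
Postorder traversal: [1, 27, 5, 39, 45, 37, 30]


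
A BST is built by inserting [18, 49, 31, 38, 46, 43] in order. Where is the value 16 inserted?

Starting tree (level order): [18, None, 49, 31, None, None, 38, None, 46, 43]
Insertion path: 18
Result: insert 16 as left child of 18
Final tree (level order): [18, 16, 49, None, None, 31, None, None, 38, None, 46, 43]


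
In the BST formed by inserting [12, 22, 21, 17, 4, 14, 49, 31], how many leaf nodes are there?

Tree built from: [12, 22, 21, 17, 4, 14, 49, 31]
Tree (level-order array): [12, 4, 22, None, None, 21, 49, 17, None, 31, None, 14]
Rule: A leaf has 0 children.
Per-node child counts:
  node 12: 2 child(ren)
  node 4: 0 child(ren)
  node 22: 2 child(ren)
  node 21: 1 child(ren)
  node 17: 1 child(ren)
  node 14: 0 child(ren)
  node 49: 1 child(ren)
  node 31: 0 child(ren)
Matching nodes: [4, 14, 31]
Count of leaf nodes: 3


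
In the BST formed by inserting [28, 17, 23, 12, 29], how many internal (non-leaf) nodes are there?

Tree built from: [28, 17, 23, 12, 29]
Tree (level-order array): [28, 17, 29, 12, 23]
Rule: An internal node has at least one child.
Per-node child counts:
  node 28: 2 child(ren)
  node 17: 2 child(ren)
  node 12: 0 child(ren)
  node 23: 0 child(ren)
  node 29: 0 child(ren)
Matching nodes: [28, 17]
Count of internal (non-leaf) nodes: 2


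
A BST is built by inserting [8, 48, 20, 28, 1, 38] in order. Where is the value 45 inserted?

Starting tree (level order): [8, 1, 48, None, None, 20, None, None, 28, None, 38]
Insertion path: 8 -> 48 -> 20 -> 28 -> 38
Result: insert 45 as right child of 38
Final tree (level order): [8, 1, 48, None, None, 20, None, None, 28, None, 38, None, 45]


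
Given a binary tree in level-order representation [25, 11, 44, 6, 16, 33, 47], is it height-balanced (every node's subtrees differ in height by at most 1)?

Tree (level-order array): [25, 11, 44, 6, 16, 33, 47]
Definition: a tree is height-balanced if, at every node, |h(left) - h(right)| <= 1 (empty subtree has height -1).
Bottom-up per-node check:
  node 6: h_left=-1, h_right=-1, diff=0 [OK], height=0
  node 16: h_left=-1, h_right=-1, diff=0 [OK], height=0
  node 11: h_left=0, h_right=0, diff=0 [OK], height=1
  node 33: h_left=-1, h_right=-1, diff=0 [OK], height=0
  node 47: h_left=-1, h_right=-1, diff=0 [OK], height=0
  node 44: h_left=0, h_right=0, diff=0 [OK], height=1
  node 25: h_left=1, h_right=1, diff=0 [OK], height=2
All nodes satisfy the balance condition.
Result: Balanced


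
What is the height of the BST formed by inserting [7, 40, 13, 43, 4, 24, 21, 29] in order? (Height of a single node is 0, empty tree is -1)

Insertion order: [7, 40, 13, 43, 4, 24, 21, 29]
Tree (level-order array): [7, 4, 40, None, None, 13, 43, None, 24, None, None, 21, 29]
Compute height bottom-up (empty subtree = -1):
  height(4) = 1 + max(-1, -1) = 0
  height(21) = 1 + max(-1, -1) = 0
  height(29) = 1 + max(-1, -1) = 0
  height(24) = 1 + max(0, 0) = 1
  height(13) = 1 + max(-1, 1) = 2
  height(43) = 1 + max(-1, -1) = 0
  height(40) = 1 + max(2, 0) = 3
  height(7) = 1 + max(0, 3) = 4
Height = 4


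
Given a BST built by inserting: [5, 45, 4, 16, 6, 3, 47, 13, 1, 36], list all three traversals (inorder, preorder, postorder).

Tree insertion order: [5, 45, 4, 16, 6, 3, 47, 13, 1, 36]
Tree (level-order array): [5, 4, 45, 3, None, 16, 47, 1, None, 6, 36, None, None, None, None, None, 13]
Inorder (L, root, R): [1, 3, 4, 5, 6, 13, 16, 36, 45, 47]
Preorder (root, L, R): [5, 4, 3, 1, 45, 16, 6, 13, 36, 47]
Postorder (L, R, root): [1, 3, 4, 13, 6, 36, 16, 47, 45, 5]


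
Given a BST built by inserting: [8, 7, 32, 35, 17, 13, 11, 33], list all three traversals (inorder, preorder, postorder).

Tree insertion order: [8, 7, 32, 35, 17, 13, 11, 33]
Tree (level-order array): [8, 7, 32, None, None, 17, 35, 13, None, 33, None, 11]
Inorder (L, root, R): [7, 8, 11, 13, 17, 32, 33, 35]
Preorder (root, L, R): [8, 7, 32, 17, 13, 11, 35, 33]
Postorder (L, R, root): [7, 11, 13, 17, 33, 35, 32, 8]


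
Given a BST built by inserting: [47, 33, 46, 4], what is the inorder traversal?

Tree insertion order: [47, 33, 46, 4]
Tree (level-order array): [47, 33, None, 4, 46]
Inorder traversal: [4, 33, 46, 47]


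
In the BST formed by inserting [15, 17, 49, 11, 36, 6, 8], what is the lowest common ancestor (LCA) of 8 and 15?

Tree insertion order: [15, 17, 49, 11, 36, 6, 8]
Tree (level-order array): [15, 11, 17, 6, None, None, 49, None, 8, 36]
In a BST, the LCA of p=8, q=15 is the first node v on the
root-to-leaf path with p <= v <= q (go left if both < v, right if both > v).
Walk from root:
  at 15: 8 <= 15 <= 15, this is the LCA
LCA = 15


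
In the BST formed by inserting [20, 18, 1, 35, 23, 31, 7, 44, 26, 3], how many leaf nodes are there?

Tree built from: [20, 18, 1, 35, 23, 31, 7, 44, 26, 3]
Tree (level-order array): [20, 18, 35, 1, None, 23, 44, None, 7, None, 31, None, None, 3, None, 26]
Rule: A leaf has 0 children.
Per-node child counts:
  node 20: 2 child(ren)
  node 18: 1 child(ren)
  node 1: 1 child(ren)
  node 7: 1 child(ren)
  node 3: 0 child(ren)
  node 35: 2 child(ren)
  node 23: 1 child(ren)
  node 31: 1 child(ren)
  node 26: 0 child(ren)
  node 44: 0 child(ren)
Matching nodes: [3, 26, 44]
Count of leaf nodes: 3


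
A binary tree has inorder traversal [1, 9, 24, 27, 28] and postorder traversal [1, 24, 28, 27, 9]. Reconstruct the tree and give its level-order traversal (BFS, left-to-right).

Inorder:   [1, 9, 24, 27, 28]
Postorder: [1, 24, 28, 27, 9]
Algorithm: postorder visits root last, so walk postorder right-to-left;
each value is the root of the current inorder slice — split it at that
value, recurse on the right subtree first, then the left.
Recursive splits:
  root=9; inorder splits into left=[1], right=[24, 27, 28]
  root=27; inorder splits into left=[24], right=[28]
  root=28; inorder splits into left=[], right=[]
  root=24; inorder splits into left=[], right=[]
  root=1; inorder splits into left=[], right=[]
Reconstructed level-order: [9, 1, 27, 24, 28]


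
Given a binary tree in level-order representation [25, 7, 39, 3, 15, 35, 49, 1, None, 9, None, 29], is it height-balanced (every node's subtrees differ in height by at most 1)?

Tree (level-order array): [25, 7, 39, 3, 15, 35, 49, 1, None, 9, None, 29]
Definition: a tree is height-balanced if, at every node, |h(left) - h(right)| <= 1 (empty subtree has height -1).
Bottom-up per-node check:
  node 1: h_left=-1, h_right=-1, diff=0 [OK], height=0
  node 3: h_left=0, h_right=-1, diff=1 [OK], height=1
  node 9: h_left=-1, h_right=-1, diff=0 [OK], height=0
  node 15: h_left=0, h_right=-1, diff=1 [OK], height=1
  node 7: h_left=1, h_right=1, diff=0 [OK], height=2
  node 29: h_left=-1, h_right=-1, diff=0 [OK], height=0
  node 35: h_left=0, h_right=-1, diff=1 [OK], height=1
  node 49: h_left=-1, h_right=-1, diff=0 [OK], height=0
  node 39: h_left=1, h_right=0, diff=1 [OK], height=2
  node 25: h_left=2, h_right=2, diff=0 [OK], height=3
All nodes satisfy the balance condition.
Result: Balanced


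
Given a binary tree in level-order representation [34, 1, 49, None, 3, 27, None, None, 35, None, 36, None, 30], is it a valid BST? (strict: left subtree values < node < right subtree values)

Level-order array: [34, 1, 49, None, 3, 27, None, None, 35, None, 36, None, 30]
Validate using subtree bounds (lo, hi): at each node, require lo < value < hi,
then recurse left with hi=value and right with lo=value.
Preorder trace (stopping at first violation):
  at node 34 with bounds (-inf, +inf): OK
  at node 1 with bounds (-inf, 34): OK
  at node 3 with bounds (1, 34): OK
  at node 35 with bounds (3, 34): VIOLATION
Node 35 violates its bound: not (3 < 35 < 34).
Result: Not a valid BST


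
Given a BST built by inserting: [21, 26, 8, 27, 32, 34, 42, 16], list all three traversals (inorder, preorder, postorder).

Tree insertion order: [21, 26, 8, 27, 32, 34, 42, 16]
Tree (level-order array): [21, 8, 26, None, 16, None, 27, None, None, None, 32, None, 34, None, 42]
Inorder (L, root, R): [8, 16, 21, 26, 27, 32, 34, 42]
Preorder (root, L, R): [21, 8, 16, 26, 27, 32, 34, 42]
Postorder (L, R, root): [16, 8, 42, 34, 32, 27, 26, 21]


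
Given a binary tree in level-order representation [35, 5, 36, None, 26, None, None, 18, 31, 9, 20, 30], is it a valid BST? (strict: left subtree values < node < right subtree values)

Level-order array: [35, 5, 36, None, 26, None, None, 18, 31, 9, 20, 30]
Validate using subtree bounds (lo, hi): at each node, require lo < value < hi,
then recurse left with hi=value and right with lo=value.
Preorder trace (stopping at first violation):
  at node 35 with bounds (-inf, +inf): OK
  at node 5 with bounds (-inf, 35): OK
  at node 26 with bounds (5, 35): OK
  at node 18 with bounds (5, 26): OK
  at node 9 with bounds (5, 18): OK
  at node 20 with bounds (18, 26): OK
  at node 31 with bounds (26, 35): OK
  at node 30 with bounds (26, 31): OK
  at node 36 with bounds (35, +inf): OK
No violation found at any node.
Result: Valid BST


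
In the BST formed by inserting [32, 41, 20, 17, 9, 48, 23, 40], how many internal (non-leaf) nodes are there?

Tree built from: [32, 41, 20, 17, 9, 48, 23, 40]
Tree (level-order array): [32, 20, 41, 17, 23, 40, 48, 9]
Rule: An internal node has at least one child.
Per-node child counts:
  node 32: 2 child(ren)
  node 20: 2 child(ren)
  node 17: 1 child(ren)
  node 9: 0 child(ren)
  node 23: 0 child(ren)
  node 41: 2 child(ren)
  node 40: 0 child(ren)
  node 48: 0 child(ren)
Matching nodes: [32, 20, 17, 41]
Count of internal (non-leaf) nodes: 4


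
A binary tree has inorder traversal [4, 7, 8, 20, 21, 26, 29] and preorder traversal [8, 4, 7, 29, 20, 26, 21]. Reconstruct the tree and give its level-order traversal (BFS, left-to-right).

Inorder:  [4, 7, 8, 20, 21, 26, 29]
Preorder: [8, 4, 7, 29, 20, 26, 21]
Algorithm: preorder visits root first, so consume preorder in order;
for each root, split the current inorder slice at that value into
left-subtree inorder and right-subtree inorder, then recurse.
Recursive splits:
  root=8; inorder splits into left=[4, 7], right=[20, 21, 26, 29]
  root=4; inorder splits into left=[], right=[7]
  root=7; inorder splits into left=[], right=[]
  root=29; inorder splits into left=[20, 21, 26], right=[]
  root=20; inorder splits into left=[], right=[21, 26]
  root=26; inorder splits into left=[21], right=[]
  root=21; inorder splits into left=[], right=[]
Reconstructed level-order: [8, 4, 29, 7, 20, 26, 21]


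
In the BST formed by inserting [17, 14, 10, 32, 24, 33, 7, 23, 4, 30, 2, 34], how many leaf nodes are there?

Tree built from: [17, 14, 10, 32, 24, 33, 7, 23, 4, 30, 2, 34]
Tree (level-order array): [17, 14, 32, 10, None, 24, 33, 7, None, 23, 30, None, 34, 4, None, None, None, None, None, None, None, 2]
Rule: A leaf has 0 children.
Per-node child counts:
  node 17: 2 child(ren)
  node 14: 1 child(ren)
  node 10: 1 child(ren)
  node 7: 1 child(ren)
  node 4: 1 child(ren)
  node 2: 0 child(ren)
  node 32: 2 child(ren)
  node 24: 2 child(ren)
  node 23: 0 child(ren)
  node 30: 0 child(ren)
  node 33: 1 child(ren)
  node 34: 0 child(ren)
Matching nodes: [2, 23, 30, 34]
Count of leaf nodes: 4


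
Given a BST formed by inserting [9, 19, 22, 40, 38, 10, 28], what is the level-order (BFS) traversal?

Tree insertion order: [9, 19, 22, 40, 38, 10, 28]
Tree (level-order array): [9, None, 19, 10, 22, None, None, None, 40, 38, None, 28]
BFS from the root, enqueuing left then right child of each popped node:
  queue [9] -> pop 9, enqueue [19], visited so far: [9]
  queue [19] -> pop 19, enqueue [10, 22], visited so far: [9, 19]
  queue [10, 22] -> pop 10, enqueue [none], visited so far: [9, 19, 10]
  queue [22] -> pop 22, enqueue [40], visited so far: [9, 19, 10, 22]
  queue [40] -> pop 40, enqueue [38], visited so far: [9, 19, 10, 22, 40]
  queue [38] -> pop 38, enqueue [28], visited so far: [9, 19, 10, 22, 40, 38]
  queue [28] -> pop 28, enqueue [none], visited so far: [9, 19, 10, 22, 40, 38, 28]
Result: [9, 19, 10, 22, 40, 38, 28]


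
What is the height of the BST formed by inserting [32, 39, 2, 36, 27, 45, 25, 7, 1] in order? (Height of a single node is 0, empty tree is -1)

Insertion order: [32, 39, 2, 36, 27, 45, 25, 7, 1]
Tree (level-order array): [32, 2, 39, 1, 27, 36, 45, None, None, 25, None, None, None, None, None, 7]
Compute height bottom-up (empty subtree = -1):
  height(1) = 1 + max(-1, -1) = 0
  height(7) = 1 + max(-1, -1) = 0
  height(25) = 1 + max(0, -1) = 1
  height(27) = 1 + max(1, -1) = 2
  height(2) = 1 + max(0, 2) = 3
  height(36) = 1 + max(-1, -1) = 0
  height(45) = 1 + max(-1, -1) = 0
  height(39) = 1 + max(0, 0) = 1
  height(32) = 1 + max(3, 1) = 4
Height = 4


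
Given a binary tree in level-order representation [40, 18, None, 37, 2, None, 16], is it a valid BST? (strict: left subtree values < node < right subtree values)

Level-order array: [40, 18, None, 37, 2, None, 16]
Validate using subtree bounds (lo, hi): at each node, require lo < value < hi,
then recurse left with hi=value and right with lo=value.
Preorder trace (stopping at first violation):
  at node 40 with bounds (-inf, +inf): OK
  at node 18 with bounds (-inf, 40): OK
  at node 37 with bounds (-inf, 18): VIOLATION
Node 37 violates its bound: not (-inf < 37 < 18).
Result: Not a valid BST


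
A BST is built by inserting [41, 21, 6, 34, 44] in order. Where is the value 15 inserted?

Starting tree (level order): [41, 21, 44, 6, 34]
Insertion path: 41 -> 21 -> 6
Result: insert 15 as right child of 6
Final tree (level order): [41, 21, 44, 6, 34, None, None, None, 15]


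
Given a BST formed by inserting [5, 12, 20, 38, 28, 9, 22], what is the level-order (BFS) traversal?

Tree insertion order: [5, 12, 20, 38, 28, 9, 22]
Tree (level-order array): [5, None, 12, 9, 20, None, None, None, 38, 28, None, 22]
BFS from the root, enqueuing left then right child of each popped node:
  queue [5] -> pop 5, enqueue [12], visited so far: [5]
  queue [12] -> pop 12, enqueue [9, 20], visited so far: [5, 12]
  queue [9, 20] -> pop 9, enqueue [none], visited so far: [5, 12, 9]
  queue [20] -> pop 20, enqueue [38], visited so far: [5, 12, 9, 20]
  queue [38] -> pop 38, enqueue [28], visited so far: [5, 12, 9, 20, 38]
  queue [28] -> pop 28, enqueue [22], visited so far: [5, 12, 9, 20, 38, 28]
  queue [22] -> pop 22, enqueue [none], visited so far: [5, 12, 9, 20, 38, 28, 22]
Result: [5, 12, 9, 20, 38, 28, 22]


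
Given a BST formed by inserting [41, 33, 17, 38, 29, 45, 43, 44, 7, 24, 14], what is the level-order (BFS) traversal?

Tree insertion order: [41, 33, 17, 38, 29, 45, 43, 44, 7, 24, 14]
Tree (level-order array): [41, 33, 45, 17, 38, 43, None, 7, 29, None, None, None, 44, None, 14, 24]
BFS from the root, enqueuing left then right child of each popped node:
  queue [41] -> pop 41, enqueue [33, 45], visited so far: [41]
  queue [33, 45] -> pop 33, enqueue [17, 38], visited so far: [41, 33]
  queue [45, 17, 38] -> pop 45, enqueue [43], visited so far: [41, 33, 45]
  queue [17, 38, 43] -> pop 17, enqueue [7, 29], visited so far: [41, 33, 45, 17]
  queue [38, 43, 7, 29] -> pop 38, enqueue [none], visited so far: [41, 33, 45, 17, 38]
  queue [43, 7, 29] -> pop 43, enqueue [44], visited so far: [41, 33, 45, 17, 38, 43]
  queue [7, 29, 44] -> pop 7, enqueue [14], visited so far: [41, 33, 45, 17, 38, 43, 7]
  queue [29, 44, 14] -> pop 29, enqueue [24], visited so far: [41, 33, 45, 17, 38, 43, 7, 29]
  queue [44, 14, 24] -> pop 44, enqueue [none], visited so far: [41, 33, 45, 17, 38, 43, 7, 29, 44]
  queue [14, 24] -> pop 14, enqueue [none], visited so far: [41, 33, 45, 17, 38, 43, 7, 29, 44, 14]
  queue [24] -> pop 24, enqueue [none], visited so far: [41, 33, 45, 17, 38, 43, 7, 29, 44, 14, 24]
Result: [41, 33, 45, 17, 38, 43, 7, 29, 44, 14, 24]


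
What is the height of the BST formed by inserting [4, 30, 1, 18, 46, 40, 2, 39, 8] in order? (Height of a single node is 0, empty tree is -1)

Insertion order: [4, 30, 1, 18, 46, 40, 2, 39, 8]
Tree (level-order array): [4, 1, 30, None, 2, 18, 46, None, None, 8, None, 40, None, None, None, 39]
Compute height bottom-up (empty subtree = -1):
  height(2) = 1 + max(-1, -1) = 0
  height(1) = 1 + max(-1, 0) = 1
  height(8) = 1 + max(-1, -1) = 0
  height(18) = 1 + max(0, -1) = 1
  height(39) = 1 + max(-1, -1) = 0
  height(40) = 1 + max(0, -1) = 1
  height(46) = 1 + max(1, -1) = 2
  height(30) = 1 + max(1, 2) = 3
  height(4) = 1 + max(1, 3) = 4
Height = 4


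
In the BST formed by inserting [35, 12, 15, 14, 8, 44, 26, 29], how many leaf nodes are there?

Tree built from: [35, 12, 15, 14, 8, 44, 26, 29]
Tree (level-order array): [35, 12, 44, 8, 15, None, None, None, None, 14, 26, None, None, None, 29]
Rule: A leaf has 0 children.
Per-node child counts:
  node 35: 2 child(ren)
  node 12: 2 child(ren)
  node 8: 0 child(ren)
  node 15: 2 child(ren)
  node 14: 0 child(ren)
  node 26: 1 child(ren)
  node 29: 0 child(ren)
  node 44: 0 child(ren)
Matching nodes: [8, 14, 29, 44]
Count of leaf nodes: 4


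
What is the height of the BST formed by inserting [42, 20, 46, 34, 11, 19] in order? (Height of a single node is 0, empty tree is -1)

Insertion order: [42, 20, 46, 34, 11, 19]
Tree (level-order array): [42, 20, 46, 11, 34, None, None, None, 19]
Compute height bottom-up (empty subtree = -1):
  height(19) = 1 + max(-1, -1) = 0
  height(11) = 1 + max(-1, 0) = 1
  height(34) = 1 + max(-1, -1) = 0
  height(20) = 1 + max(1, 0) = 2
  height(46) = 1 + max(-1, -1) = 0
  height(42) = 1 + max(2, 0) = 3
Height = 3


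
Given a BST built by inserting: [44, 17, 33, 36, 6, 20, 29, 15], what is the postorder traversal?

Tree insertion order: [44, 17, 33, 36, 6, 20, 29, 15]
Tree (level-order array): [44, 17, None, 6, 33, None, 15, 20, 36, None, None, None, 29]
Postorder traversal: [15, 6, 29, 20, 36, 33, 17, 44]


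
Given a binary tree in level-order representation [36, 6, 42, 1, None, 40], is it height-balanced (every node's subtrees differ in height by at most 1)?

Tree (level-order array): [36, 6, 42, 1, None, 40]
Definition: a tree is height-balanced if, at every node, |h(left) - h(right)| <= 1 (empty subtree has height -1).
Bottom-up per-node check:
  node 1: h_left=-1, h_right=-1, diff=0 [OK], height=0
  node 6: h_left=0, h_right=-1, diff=1 [OK], height=1
  node 40: h_left=-1, h_right=-1, diff=0 [OK], height=0
  node 42: h_left=0, h_right=-1, diff=1 [OK], height=1
  node 36: h_left=1, h_right=1, diff=0 [OK], height=2
All nodes satisfy the balance condition.
Result: Balanced


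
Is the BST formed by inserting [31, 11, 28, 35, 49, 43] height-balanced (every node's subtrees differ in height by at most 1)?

Tree (level-order array): [31, 11, 35, None, 28, None, 49, None, None, 43]
Definition: a tree is height-balanced if, at every node, |h(left) - h(right)| <= 1 (empty subtree has height -1).
Bottom-up per-node check:
  node 28: h_left=-1, h_right=-1, diff=0 [OK], height=0
  node 11: h_left=-1, h_right=0, diff=1 [OK], height=1
  node 43: h_left=-1, h_right=-1, diff=0 [OK], height=0
  node 49: h_left=0, h_right=-1, diff=1 [OK], height=1
  node 35: h_left=-1, h_right=1, diff=2 [FAIL (|-1-1|=2 > 1)], height=2
  node 31: h_left=1, h_right=2, diff=1 [OK], height=3
Node 35 violates the condition: |-1 - 1| = 2 > 1.
Result: Not balanced


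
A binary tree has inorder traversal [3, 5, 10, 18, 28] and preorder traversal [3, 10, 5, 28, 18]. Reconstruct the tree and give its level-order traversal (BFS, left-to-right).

Inorder:  [3, 5, 10, 18, 28]
Preorder: [3, 10, 5, 28, 18]
Algorithm: preorder visits root first, so consume preorder in order;
for each root, split the current inorder slice at that value into
left-subtree inorder and right-subtree inorder, then recurse.
Recursive splits:
  root=3; inorder splits into left=[], right=[5, 10, 18, 28]
  root=10; inorder splits into left=[5], right=[18, 28]
  root=5; inorder splits into left=[], right=[]
  root=28; inorder splits into left=[18], right=[]
  root=18; inorder splits into left=[], right=[]
Reconstructed level-order: [3, 10, 5, 28, 18]


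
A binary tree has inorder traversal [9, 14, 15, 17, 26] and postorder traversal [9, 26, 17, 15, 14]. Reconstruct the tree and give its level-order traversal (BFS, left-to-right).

Inorder:   [9, 14, 15, 17, 26]
Postorder: [9, 26, 17, 15, 14]
Algorithm: postorder visits root last, so walk postorder right-to-left;
each value is the root of the current inorder slice — split it at that
value, recurse on the right subtree first, then the left.
Recursive splits:
  root=14; inorder splits into left=[9], right=[15, 17, 26]
  root=15; inorder splits into left=[], right=[17, 26]
  root=17; inorder splits into left=[], right=[26]
  root=26; inorder splits into left=[], right=[]
  root=9; inorder splits into left=[], right=[]
Reconstructed level-order: [14, 9, 15, 17, 26]


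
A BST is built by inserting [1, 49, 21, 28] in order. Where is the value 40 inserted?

Starting tree (level order): [1, None, 49, 21, None, None, 28]
Insertion path: 1 -> 49 -> 21 -> 28
Result: insert 40 as right child of 28
Final tree (level order): [1, None, 49, 21, None, None, 28, None, 40]


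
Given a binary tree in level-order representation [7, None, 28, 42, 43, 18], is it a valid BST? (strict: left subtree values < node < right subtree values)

Level-order array: [7, None, 28, 42, 43, 18]
Validate using subtree bounds (lo, hi): at each node, require lo < value < hi,
then recurse left with hi=value and right with lo=value.
Preorder trace (stopping at first violation):
  at node 7 with bounds (-inf, +inf): OK
  at node 28 with bounds (7, +inf): OK
  at node 42 with bounds (7, 28): VIOLATION
Node 42 violates its bound: not (7 < 42 < 28).
Result: Not a valid BST


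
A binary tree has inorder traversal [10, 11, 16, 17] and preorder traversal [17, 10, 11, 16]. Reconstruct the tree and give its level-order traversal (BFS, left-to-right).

Inorder:  [10, 11, 16, 17]
Preorder: [17, 10, 11, 16]
Algorithm: preorder visits root first, so consume preorder in order;
for each root, split the current inorder slice at that value into
left-subtree inorder and right-subtree inorder, then recurse.
Recursive splits:
  root=17; inorder splits into left=[10, 11, 16], right=[]
  root=10; inorder splits into left=[], right=[11, 16]
  root=11; inorder splits into left=[], right=[16]
  root=16; inorder splits into left=[], right=[]
Reconstructed level-order: [17, 10, 11, 16]


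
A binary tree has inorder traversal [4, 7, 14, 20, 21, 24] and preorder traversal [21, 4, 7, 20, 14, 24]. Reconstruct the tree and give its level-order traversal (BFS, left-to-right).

Inorder:  [4, 7, 14, 20, 21, 24]
Preorder: [21, 4, 7, 20, 14, 24]
Algorithm: preorder visits root first, so consume preorder in order;
for each root, split the current inorder slice at that value into
left-subtree inorder and right-subtree inorder, then recurse.
Recursive splits:
  root=21; inorder splits into left=[4, 7, 14, 20], right=[24]
  root=4; inorder splits into left=[], right=[7, 14, 20]
  root=7; inorder splits into left=[], right=[14, 20]
  root=20; inorder splits into left=[14], right=[]
  root=14; inorder splits into left=[], right=[]
  root=24; inorder splits into left=[], right=[]
Reconstructed level-order: [21, 4, 24, 7, 20, 14]


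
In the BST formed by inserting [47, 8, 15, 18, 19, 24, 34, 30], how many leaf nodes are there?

Tree built from: [47, 8, 15, 18, 19, 24, 34, 30]
Tree (level-order array): [47, 8, None, None, 15, None, 18, None, 19, None, 24, None, 34, 30]
Rule: A leaf has 0 children.
Per-node child counts:
  node 47: 1 child(ren)
  node 8: 1 child(ren)
  node 15: 1 child(ren)
  node 18: 1 child(ren)
  node 19: 1 child(ren)
  node 24: 1 child(ren)
  node 34: 1 child(ren)
  node 30: 0 child(ren)
Matching nodes: [30]
Count of leaf nodes: 1


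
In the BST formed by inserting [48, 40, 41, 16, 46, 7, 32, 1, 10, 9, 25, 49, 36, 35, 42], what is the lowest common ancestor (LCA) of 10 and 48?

Tree insertion order: [48, 40, 41, 16, 46, 7, 32, 1, 10, 9, 25, 49, 36, 35, 42]
Tree (level-order array): [48, 40, 49, 16, 41, None, None, 7, 32, None, 46, 1, 10, 25, 36, 42, None, None, None, 9, None, None, None, 35]
In a BST, the LCA of p=10, q=48 is the first node v on the
root-to-leaf path with p <= v <= q (go left if both < v, right if both > v).
Walk from root:
  at 48: 10 <= 48 <= 48, this is the LCA
LCA = 48


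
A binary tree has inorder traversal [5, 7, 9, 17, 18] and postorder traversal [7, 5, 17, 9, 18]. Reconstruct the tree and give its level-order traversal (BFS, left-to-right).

Inorder:   [5, 7, 9, 17, 18]
Postorder: [7, 5, 17, 9, 18]
Algorithm: postorder visits root last, so walk postorder right-to-left;
each value is the root of the current inorder slice — split it at that
value, recurse on the right subtree first, then the left.
Recursive splits:
  root=18; inorder splits into left=[5, 7, 9, 17], right=[]
  root=9; inorder splits into left=[5, 7], right=[17]
  root=17; inorder splits into left=[], right=[]
  root=5; inorder splits into left=[], right=[7]
  root=7; inorder splits into left=[], right=[]
Reconstructed level-order: [18, 9, 5, 17, 7]


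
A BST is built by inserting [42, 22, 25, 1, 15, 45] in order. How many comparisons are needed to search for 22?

Search path for 22: 42 -> 22
Found: True
Comparisons: 2


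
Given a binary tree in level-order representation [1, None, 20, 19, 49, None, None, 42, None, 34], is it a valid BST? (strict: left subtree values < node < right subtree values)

Level-order array: [1, None, 20, 19, 49, None, None, 42, None, 34]
Validate using subtree bounds (lo, hi): at each node, require lo < value < hi,
then recurse left with hi=value and right with lo=value.
Preorder trace (stopping at first violation):
  at node 1 with bounds (-inf, +inf): OK
  at node 20 with bounds (1, +inf): OK
  at node 19 with bounds (1, 20): OK
  at node 49 with bounds (20, +inf): OK
  at node 42 with bounds (20, 49): OK
  at node 34 with bounds (20, 42): OK
No violation found at any node.
Result: Valid BST


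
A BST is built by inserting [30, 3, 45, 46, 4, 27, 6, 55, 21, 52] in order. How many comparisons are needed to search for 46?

Search path for 46: 30 -> 45 -> 46
Found: True
Comparisons: 3


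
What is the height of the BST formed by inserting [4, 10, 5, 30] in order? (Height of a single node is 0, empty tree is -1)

Insertion order: [4, 10, 5, 30]
Tree (level-order array): [4, None, 10, 5, 30]
Compute height bottom-up (empty subtree = -1):
  height(5) = 1 + max(-1, -1) = 0
  height(30) = 1 + max(-1, -1) = 0
  height(10) = 1 + max(0, 0) = 1
  height(4) = 1 + max(-1, 1) = 2
Height = 2


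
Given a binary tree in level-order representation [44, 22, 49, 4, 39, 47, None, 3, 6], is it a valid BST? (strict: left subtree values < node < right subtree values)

Level-order array: [44, 22, 49, 4, 39, 47, None, 3, 6]
Validate using subtree bounds (lo, hi): at each node, require lo < value < hi,
then recurse left with hi=value and right with lo=value.
Preorder trace (stopping at first violation):
  at node 44 with bounds (-inf, +inf): OK
  at node 22 with bounds (-inf, 44): OK
  at node 4 with bounds (-inf, 22): OK
  at node 3 with bounds (-inf, 4): OK
  at node 6 with bounds (4, 22): OK
  at node 39 with bounds (22, 44): OK
  at node 49 with bounds (44, +inf): OK
  at node 47 with bounds (44, 49): OK
No violation found at any node.
Result: Valid BST


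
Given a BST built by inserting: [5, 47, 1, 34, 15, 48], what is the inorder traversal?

Tree insertion order: [5, 47, 1, 34, 15, 48]
Tree (level-order array): [5, 1, 47, None, None, 34, 48, 15]
Inorder traversal: [1, 5, 15, 34, 47, 48]


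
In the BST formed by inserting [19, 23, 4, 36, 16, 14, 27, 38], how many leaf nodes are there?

Tree built from: [19, 23, 4, 36, 16, 14, 27, 38]
Tree (level-order array): [19, 4, 23, None, 16, None, 36, 14, None, 27, 38]
Rule: A leaf has 0 children.
Per-node child counts:
  node 19: 2 child(ren)
  node 4: 1 child(ren)
  node 16: 1 child(ren)
  node 14: 0 child(ren)
  node 23: 1 child(ren)
  node 36: 2 child(ren)
  node 27: 0 child(ren)
  node 38: 0 child(ren)
Matching nodes: [14, 27, 38]
Count of leaf nodes: 3


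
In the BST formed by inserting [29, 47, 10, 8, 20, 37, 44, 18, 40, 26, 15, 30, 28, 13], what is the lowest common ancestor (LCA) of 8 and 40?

Tree insertion order: [29, 47, 10, 8, 20, 37, 44, 18, 40, 26, 15, 30, 28, 13]
Tree (level-order array): [29, 10, 47, 8, 20, 37, None, None, None, 18, 26, 30, 44, 15, None, None, 28, None, None, 40, None, 13]
In a BST, the LCA of p=8, q=40 is the first node v on the
root-to-leaf path with p <= v <= q (go left if both < v, right if both > v).
Walk from root:
  at 29: 8 <= 29 <= 40, this is the LCA
LCA = 29


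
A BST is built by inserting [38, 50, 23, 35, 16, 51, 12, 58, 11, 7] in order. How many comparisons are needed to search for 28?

Search path for 28: 38 -> 23 -> 35
Found: False
Comparisons: 3


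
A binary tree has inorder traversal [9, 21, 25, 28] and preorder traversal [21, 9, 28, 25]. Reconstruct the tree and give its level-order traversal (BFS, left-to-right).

Inorder:  [9, 21, 25, 28]
Preorder: [21, 9, 28, 25]
Algorithm: preorder visits root first, so consume preorder in order;
for each root, split the current inorder slice at that value into
left-subtree inorder and right-subtree inorder, then recurse.
Recursive splits:
  root=21; inorder splits into left=[9], right=[25, 28]
  root=9; inorder splits into left=[], right=[]
  root=28; inorder splits into left=[25], right=[]
  root=25; inorder splits into left=[], right=[]
Reconstructed level-order: [21, 9, 28, 25]
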